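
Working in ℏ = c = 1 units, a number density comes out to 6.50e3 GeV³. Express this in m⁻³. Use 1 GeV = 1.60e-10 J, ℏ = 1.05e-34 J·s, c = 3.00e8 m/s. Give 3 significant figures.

8.52e50 m⁻³

Number density is [L]⁻³ = [E]³/(ℏc)³.
1 GeV³ → 1/(ℏc)³ × (1 GeV in J)³ = 1.31e47 m⁻³.
Result: 6.50e3 × 1.31e47 = 8.52e50 m⁻³.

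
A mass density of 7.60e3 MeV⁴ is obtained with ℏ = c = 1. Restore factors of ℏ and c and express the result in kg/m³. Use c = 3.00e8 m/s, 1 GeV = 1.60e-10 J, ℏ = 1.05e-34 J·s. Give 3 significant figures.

Mass density is [E]/(c²[L]³) = [E]⁴/(ℏ³c⁵).
1 GeV⁴ → 1/(ℏ³c⁵) × (1 GeV in J)⁴ = 2.33e20 kg/m³.
Convert the energy scale: 7.60e3 MeV⁴ = 7.60e-9 GeV⁴.
Result: 7.60e-9 × 2.33e20 = 1.77e12 kg/m³.

1.77e12 kg/m³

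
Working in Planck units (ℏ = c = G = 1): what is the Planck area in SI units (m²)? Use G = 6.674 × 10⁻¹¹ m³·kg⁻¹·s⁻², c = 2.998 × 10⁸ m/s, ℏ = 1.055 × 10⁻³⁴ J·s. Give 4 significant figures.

From ℏ = c = G = 1 the area scale is A_P = ℏG/c³.
  = 7.041 × 10⁻⁴⁵ / 2.695 × 10²⁵
  = 2.613 × 10⁻⁷⁰ m²

2.613 × 10⁻⁷⁰ m²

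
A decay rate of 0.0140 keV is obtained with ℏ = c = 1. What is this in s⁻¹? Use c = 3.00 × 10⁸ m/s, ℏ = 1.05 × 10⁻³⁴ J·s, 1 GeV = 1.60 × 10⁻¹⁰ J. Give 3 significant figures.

A rate is [E]/ℏ; divide by ℏ.
1 GeV → 1/ℏ × (1 GeV in J) = 1.52 × 10²⁴ s⁻¹.
Convert the energy scale: 0.0140 keV = 1.40 × 10⁻⁸ GeV.
Result: 1.40 × 10⁻⁸ × 1.52 × 10²⁴ = 2.13 × 10¹⁶ s⁻¹.

2.13 × 10¹⁶ s⁻¹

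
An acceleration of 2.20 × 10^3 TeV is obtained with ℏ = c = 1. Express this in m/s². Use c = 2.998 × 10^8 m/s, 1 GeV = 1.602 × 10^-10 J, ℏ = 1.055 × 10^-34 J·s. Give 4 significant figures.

Acceleration is [L]/[T]² = c·[E]/ℏ.
1 GeV → c/ℏ × (1 GeV in J) = 4.552 × 10^32 m/s².
Convert the energy scale: 2.20 × 10^3 TeV = 2.20 × 10^6 GeV.
Result: 2.20 × 10^6 × 4.552 × 10^32 = 1.002 × 10^39 m/s².

1.002 × 10^39 m/s²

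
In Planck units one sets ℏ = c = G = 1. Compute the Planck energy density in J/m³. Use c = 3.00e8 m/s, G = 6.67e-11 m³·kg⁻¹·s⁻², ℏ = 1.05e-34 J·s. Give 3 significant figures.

u_P = c⁷/(ℏG²)
  = 2.19e59 / 4.67e-55
  = 4.68e113 J/m³

4.68e113 J/m³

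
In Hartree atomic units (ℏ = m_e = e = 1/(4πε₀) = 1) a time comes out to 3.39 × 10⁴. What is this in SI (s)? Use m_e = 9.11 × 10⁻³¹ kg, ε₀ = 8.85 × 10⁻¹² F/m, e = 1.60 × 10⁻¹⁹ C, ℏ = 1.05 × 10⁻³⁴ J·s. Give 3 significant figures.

One atomic unit of time: τ_au = (4πε₀)²ℏ³/(m_e e⁴) = 2.40 × 10⁻¹⁷ s.
3.39 × 10⁴ × 2.40 × 10⁻¹⁷ s = 8.13 × 10⁻¹³ s

8.13 × 10⁻¹³ s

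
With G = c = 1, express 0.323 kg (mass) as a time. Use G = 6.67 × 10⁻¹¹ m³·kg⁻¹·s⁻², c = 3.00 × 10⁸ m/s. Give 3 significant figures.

7.98 × 10⁻³⁷ s

Mass → time via G/c³.
0.323 kg × (G/c³) = 7.98 × 10⁻³⁷ s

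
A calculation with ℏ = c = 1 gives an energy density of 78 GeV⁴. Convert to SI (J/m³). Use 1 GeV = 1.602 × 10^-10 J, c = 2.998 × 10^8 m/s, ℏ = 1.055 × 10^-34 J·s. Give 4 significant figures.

1.624 × 10^39 J/m³

[E]/[L]³ = [E]⁴/(ℏc)³; restore (ℏc)⁻³.
1 GeV⁴ → 1/(ℏc)³ × (1 GeV in J)⁴ = 2.082 × 10^37 J/m³.
Result: 78 × 2.082 × 10^37 = 1.624 × 10^39 J/m³.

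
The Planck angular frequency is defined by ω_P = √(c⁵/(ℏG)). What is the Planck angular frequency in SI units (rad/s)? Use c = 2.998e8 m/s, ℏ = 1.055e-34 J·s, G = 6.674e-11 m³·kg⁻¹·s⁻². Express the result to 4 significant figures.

ω_P = √(c⁵/(ℏG))
  = √(3.440e86)
  = 1.855e43 rad/s

1.855e43 rad/s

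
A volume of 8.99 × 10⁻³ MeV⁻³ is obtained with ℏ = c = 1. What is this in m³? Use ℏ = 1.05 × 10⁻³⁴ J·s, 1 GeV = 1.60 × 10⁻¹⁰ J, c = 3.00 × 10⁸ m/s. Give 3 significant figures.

6.86 × 10⁻⁴¹ m³

Volume is [L]³ = [E]⁻³·(ℏc)³.
1 GeV⁻³ → (ℏc)³ × (1 GeV in J)⁻³ = 7.63 × 10⁻⁴⁸ m³.
Convert the energy scale: 8.99 × 10⁻³ MeV⁻³ = 8.99 × 10⁶ GeV⁻³.
Result: 8.99 × 10⁶ × 7.63 × 10⁻⁴⁸ = 6.86 × 10⁻⁴¹ m³.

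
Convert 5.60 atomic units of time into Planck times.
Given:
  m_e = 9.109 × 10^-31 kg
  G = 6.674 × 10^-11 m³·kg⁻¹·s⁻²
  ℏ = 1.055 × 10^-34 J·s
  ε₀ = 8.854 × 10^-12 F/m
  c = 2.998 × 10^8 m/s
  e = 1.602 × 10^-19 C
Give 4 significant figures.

atomic unit of time: τ_au = (4πε₀)²ℏ³/(m_e e⁴) = 2.423 × 10^-17 s
Planck time: t_P = √(ℏG/c⁵) = 5.392 × 10^-44 s
5.60 × 2.423 × 10^-17 / 5.392 × 10^-44 = 2.516 × 10^27

2.516 × 10^27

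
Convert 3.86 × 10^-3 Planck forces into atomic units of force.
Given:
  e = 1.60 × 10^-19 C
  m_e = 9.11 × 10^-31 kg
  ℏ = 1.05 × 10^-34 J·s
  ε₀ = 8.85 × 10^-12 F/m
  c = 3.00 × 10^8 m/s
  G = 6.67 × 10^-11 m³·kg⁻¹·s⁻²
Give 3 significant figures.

5.63 × 10^48

Planck force: F_P = c⁴/G = 1.21 × 10^44 N
atomic unit of force: F_au = E_h/a₀ = m_e²e⁶/((4πε₀)³ℏ⁴) = 8.33 × 10^-8 N
3.86 × 10^-3 × 1.21 × 10^44 / 8.33 × 10^-8 = 5.63 × 10^48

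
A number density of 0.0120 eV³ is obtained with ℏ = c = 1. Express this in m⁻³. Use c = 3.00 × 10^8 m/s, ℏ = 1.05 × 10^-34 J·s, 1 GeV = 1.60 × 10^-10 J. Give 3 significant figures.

Number density is [L]⁻³ = [E]³/(ℏc)³.
1 GeV³ → 1/(ℏc)³ × (1 GeV in J)³ = 1.31 × 10^47 m⁻³.
Convert the energy scale: 0.0120 eV³ = 1.20 × 10^-29 GeV³.
Result: 1.20 × 10^-29 × 1.31 × 10^47 = 1.57 × 10^18 m⁻³.

1.57 × 10^18 m⁻³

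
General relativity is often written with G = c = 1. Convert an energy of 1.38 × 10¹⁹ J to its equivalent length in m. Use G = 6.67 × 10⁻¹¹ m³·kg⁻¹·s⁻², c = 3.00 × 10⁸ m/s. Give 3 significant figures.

1.14 × 10⁻²⁵ m

Energy → length via G/c⁴.
1.38 × 10¹⁹ J × (G/c⁴) = 1.14 × 10⁻²⁵ m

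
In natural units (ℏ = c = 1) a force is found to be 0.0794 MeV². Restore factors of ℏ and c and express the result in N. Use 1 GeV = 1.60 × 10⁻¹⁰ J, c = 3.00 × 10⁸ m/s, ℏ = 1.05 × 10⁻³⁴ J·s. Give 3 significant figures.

0.0645 N

Force is [E]/[L] = [E]²/(ℏc); restore (ℏc)⁻¹.
1 GeV² → 1/(ℏc) × (1 GeV in J)² = 8.13 × 10⁵ N.
Convert the energy scale: 0.0794 MeV² = 7.94 × 10⁻⁸ GeV².
Result: 7.94 × 10⁻⁸ × 8.13 × 10⁵ = 0.0645 N.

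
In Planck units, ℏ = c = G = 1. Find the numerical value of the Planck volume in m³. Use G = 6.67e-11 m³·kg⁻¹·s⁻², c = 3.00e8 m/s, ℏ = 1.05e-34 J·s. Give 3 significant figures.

4.18e-105 m³

Dimensional analysis gives V_P = (ℏG/c³)^(3/2).
  = √(1.75e-209)
  = 4.18e-105 m³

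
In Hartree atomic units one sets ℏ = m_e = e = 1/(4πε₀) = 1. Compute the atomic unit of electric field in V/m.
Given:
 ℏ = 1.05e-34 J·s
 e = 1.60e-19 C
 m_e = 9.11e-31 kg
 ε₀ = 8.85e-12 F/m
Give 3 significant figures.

5.20e11 V/m

E_au = E_h/(e a₀) = m_e²e⁵/((4πε₀)³ℏ⁴)
E_h = 4.38e-18 J
a₀ = 5.26e-11 m
E_h/(e·a₀) = 5.20e11 V/m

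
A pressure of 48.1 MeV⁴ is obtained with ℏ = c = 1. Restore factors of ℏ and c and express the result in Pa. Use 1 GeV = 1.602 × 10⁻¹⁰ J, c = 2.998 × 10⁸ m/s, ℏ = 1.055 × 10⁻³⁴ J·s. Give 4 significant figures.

Pressure is [E]/[L]³ = [E]⁴/(ℏc)³.
1 GeV⁴ → 1/(ℏc)³ × (1 GeV in J)⁴ = 2.082 × 10³⁷ Pa.
Convert the energy scale: 48.1 MeV⁴ = 4.81 × 10⁻¹¹ GeV⁴.
Result: 4.81 × 10⁻¹¹ × 2.082 × 10³⁷ = 1.001 × 10²⁷ Pa.

1.001 × 10²⁷ Pa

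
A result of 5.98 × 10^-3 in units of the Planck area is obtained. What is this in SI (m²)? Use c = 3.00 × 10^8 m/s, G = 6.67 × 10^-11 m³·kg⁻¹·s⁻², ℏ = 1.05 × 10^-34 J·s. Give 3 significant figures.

1.55 × 10^-72 m²

One Planck area: A_P = ℏG/c³ = 2.59 × 10^-70 m².
5.98 × 10^-3 × 2.59 × 10^-70 m² = 1.55 × 10^-72 m²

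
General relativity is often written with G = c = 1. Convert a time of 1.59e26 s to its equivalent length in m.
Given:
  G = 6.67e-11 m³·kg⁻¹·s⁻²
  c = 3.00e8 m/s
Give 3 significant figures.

4.77e34 m

Time → length via c.
1.59e26 s × (c) = 4.77e34 m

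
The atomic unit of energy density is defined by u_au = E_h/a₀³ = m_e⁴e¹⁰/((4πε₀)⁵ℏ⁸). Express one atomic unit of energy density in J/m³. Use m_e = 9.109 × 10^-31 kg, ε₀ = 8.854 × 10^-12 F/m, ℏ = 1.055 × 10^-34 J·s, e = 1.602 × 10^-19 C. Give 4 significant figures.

u_au = E_h/a₀³ = m_e⁴e¹⁰/((4πε₀)⁵ℏ⁸)
E_h = 4.354 × 10^-18 J
a₀ = 5.297 × 10^-11 m
E_h/a₀³ = 2.929 × 10^13 J/m³

2.929 × 10^13 J/m³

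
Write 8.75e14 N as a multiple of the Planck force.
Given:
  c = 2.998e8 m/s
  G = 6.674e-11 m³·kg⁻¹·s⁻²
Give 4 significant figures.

Planck force: F_P = c⁴/G = 1.210e44 N.
8.75e14 / 1.210e44 = 7.229e-30

7.229e-30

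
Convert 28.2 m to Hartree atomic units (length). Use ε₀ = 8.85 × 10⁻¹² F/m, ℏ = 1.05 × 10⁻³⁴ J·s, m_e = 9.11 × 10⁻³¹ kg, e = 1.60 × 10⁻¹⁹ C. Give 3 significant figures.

5.36 × 10¹¹

Bohr radius: a₀ = 4πε₀ℏ²/(m_e e²) = 5.26 × 10⁻¹¹ m.
28.2 / 5.26 × 10⁻¹¹ = 5.36 × 10¹¹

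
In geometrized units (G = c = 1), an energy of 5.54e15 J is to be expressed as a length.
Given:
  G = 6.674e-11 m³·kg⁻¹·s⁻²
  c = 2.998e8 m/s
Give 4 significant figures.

Energy → length via G/c⁴.
5.54e15 J × (G/c⁴) = 4.577e-29 m

4.577e-29 m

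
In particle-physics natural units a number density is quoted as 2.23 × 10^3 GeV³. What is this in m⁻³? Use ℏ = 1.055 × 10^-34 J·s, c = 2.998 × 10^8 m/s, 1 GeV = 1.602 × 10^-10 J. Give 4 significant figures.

Number density is [L]⁻³ = [E]³/(ℏc)³.
1 GeV³ → 1/(ℏc)³ × (1 GeV in J)³ = 1.299 × 10^47 m⁻³.
Result: 2.23 × 10^3 × 1.299 × 10^47 = 2.898 × 10^50 m⁻³.

2.898 × 10^50 m⁻³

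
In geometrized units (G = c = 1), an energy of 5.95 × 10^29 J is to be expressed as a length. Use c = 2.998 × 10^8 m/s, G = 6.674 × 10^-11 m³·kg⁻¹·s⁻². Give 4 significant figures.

4.916 × 10^-15 m

Energy → length via G/c⁴.
5.95 × 10^29 J × (G/c⁴) = 4.916 × 10^-15 m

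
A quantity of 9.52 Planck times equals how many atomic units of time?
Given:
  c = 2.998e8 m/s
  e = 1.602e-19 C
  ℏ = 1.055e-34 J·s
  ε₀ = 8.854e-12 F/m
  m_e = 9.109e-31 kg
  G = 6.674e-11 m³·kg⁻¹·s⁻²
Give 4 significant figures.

2.119e-26

Planck time: t_P = √(ℏG/c⁵) = 5.392e-44 s
atomic unit of time: τ_au = (4πε₀)²ℏ³/(m_e e⁴) = 2.423e-17 s
9.52 × 5.392e-44 / 2.423e-17 = 2.119e-26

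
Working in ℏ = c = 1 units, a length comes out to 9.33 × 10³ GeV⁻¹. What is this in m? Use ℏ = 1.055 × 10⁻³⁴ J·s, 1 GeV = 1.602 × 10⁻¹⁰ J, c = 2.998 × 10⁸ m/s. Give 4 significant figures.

1.842 × 10⁻¹² m

A length is [E]⁻¹ in ℏ=c=1; restore one factor of ℏc.
1 GeV⁻¹ → ℏc × (1 GeV in J)⁻¹ = 1.974 × 10⁻¹⁶ m.
Result: 9.33 × 10³ × 1.974 × 10⁻¹⁶ = 1.842 × 10⁻¹² m.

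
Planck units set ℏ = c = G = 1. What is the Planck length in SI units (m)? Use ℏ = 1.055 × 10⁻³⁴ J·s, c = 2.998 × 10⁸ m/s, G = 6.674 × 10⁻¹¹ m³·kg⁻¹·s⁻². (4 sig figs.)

The unique combination of the constants set to 1 with dimensions of length is ℓ_P = √(ℏG/c³).
  = √(2.613 × 10⁻⁷⁰)
  = 1.616 × 10⁻³⁵ m

1.616 × 10⁻³⁵ m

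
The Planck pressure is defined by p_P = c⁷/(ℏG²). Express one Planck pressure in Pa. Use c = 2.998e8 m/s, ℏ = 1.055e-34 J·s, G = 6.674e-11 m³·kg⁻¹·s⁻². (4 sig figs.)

p_P = c⁷/(ℏG²)
  = 2.177e59 / 4.699e-55
  = 4.632e113 Pa

4.632e113 Pa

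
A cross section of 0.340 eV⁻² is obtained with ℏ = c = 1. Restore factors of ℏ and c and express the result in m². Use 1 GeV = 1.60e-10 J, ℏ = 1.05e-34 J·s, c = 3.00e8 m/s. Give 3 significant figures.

Area is [L]² = [E]⁻²·(ℏc)²; restore (ℏc)².
1 GeV⁻² → (ℏc)² × (1 GeV in J)⁻² = 3.88e-32 m².
Convert the energy scale: 0.340 eV⁻² = 3.40e17 GeV⁻².
Result: 3.40e17 × 3.88e-32 = 1.32e-14 m².

1.32e-14 m²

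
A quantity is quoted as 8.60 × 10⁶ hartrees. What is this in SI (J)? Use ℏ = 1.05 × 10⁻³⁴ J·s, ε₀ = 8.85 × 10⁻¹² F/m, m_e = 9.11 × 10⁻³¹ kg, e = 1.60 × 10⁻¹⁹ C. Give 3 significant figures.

One hartree: E_h = m_e e⁴/(4πε₀ℏ)² = 4.38 × 10⁻¹⁸ J.
8.60 × 10⁶ × 4.38 × 10⁻¹⁸ J = 3.77 × 10⁻¹¹ J

3.77 × 10⁻¹¹ J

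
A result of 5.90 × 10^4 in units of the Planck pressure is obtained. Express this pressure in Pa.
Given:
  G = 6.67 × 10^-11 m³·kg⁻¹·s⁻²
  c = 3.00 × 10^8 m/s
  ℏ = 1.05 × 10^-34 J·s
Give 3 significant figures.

One Planck pressure: p_P = c⁷/(ℏG²) = 4.68 × 10^113 Pa.
5.90 × 10^4 × 4.68 × 10^113 Pa = 2.76 × 10^118 Pa

2.76 × 10^118 Pa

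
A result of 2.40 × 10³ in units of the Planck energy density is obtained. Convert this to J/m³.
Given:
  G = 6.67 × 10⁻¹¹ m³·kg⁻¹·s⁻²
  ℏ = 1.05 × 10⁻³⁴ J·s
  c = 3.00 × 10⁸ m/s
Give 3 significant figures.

1.12 × 10¹¹⁷ J/m³

One Planck energy density: u_P = c⁷/(ℏG²) = 4.68 × 10¹¹³ J/m³.
2.40 × 10³ × 4.68 × 10¹¹³ J/m³ = 1.12 × 10¹¹⁷ J/m³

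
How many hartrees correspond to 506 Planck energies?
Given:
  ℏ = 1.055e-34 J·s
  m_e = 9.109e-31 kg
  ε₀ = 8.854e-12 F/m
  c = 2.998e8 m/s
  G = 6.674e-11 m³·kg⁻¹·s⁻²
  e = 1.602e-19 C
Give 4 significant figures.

2.274e29

Planck energy: E_P = √(ℏc⁵/G) = 1.957e9 J
hartree: E_h = m_e e⁴/(4πε₀ℏ)² = 4.354e-18 J
506 × 1.957e9 / 4.354e-18 = 2.274e29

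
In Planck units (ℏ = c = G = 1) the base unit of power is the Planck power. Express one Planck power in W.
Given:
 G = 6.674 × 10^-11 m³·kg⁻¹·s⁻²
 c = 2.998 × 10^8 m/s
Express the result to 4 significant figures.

P_P = c⁵/G
  = 2.422 × 10^42 / 6.674 × 10^-11
  = 3.629 × 10^52 W

3.629 × 10^52 W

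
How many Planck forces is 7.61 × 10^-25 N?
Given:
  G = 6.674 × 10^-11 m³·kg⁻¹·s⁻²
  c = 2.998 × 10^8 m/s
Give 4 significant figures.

6.287 × 10^-69

Planck force: F_P = c⁴/G = 1.210 × 10^44 N.
7.61 × 10^-25 / 1.210 × 10^44 = 6.287 × 10^-69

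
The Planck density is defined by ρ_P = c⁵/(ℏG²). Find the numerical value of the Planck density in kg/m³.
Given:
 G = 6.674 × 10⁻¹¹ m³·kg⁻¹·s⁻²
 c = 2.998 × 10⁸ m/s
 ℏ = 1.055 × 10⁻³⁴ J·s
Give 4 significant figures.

ρ_P = c⁵/(ℏG²)
  = 2.422 × 10⁴² / 4.699 × 10⁻⁵⁵
  = 5.154 × 10⁹⁶ kg/m³

5.154 × 10⁹⁶ kg/m³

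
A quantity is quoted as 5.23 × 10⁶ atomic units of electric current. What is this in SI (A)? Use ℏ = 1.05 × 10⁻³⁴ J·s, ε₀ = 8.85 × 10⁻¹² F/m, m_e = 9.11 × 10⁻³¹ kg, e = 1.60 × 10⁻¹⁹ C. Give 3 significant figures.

One atomic unit of electric current: I_au = e E_h/ℏ = m_e e⁵/((4πε₀)²ℏ³) = 6.67 × 10⁻³ A.
5.23 × 10⁶ × 6.67 × 10⁻³ A = 3.49 × 10⁴ A

3.49 × 10⁴ A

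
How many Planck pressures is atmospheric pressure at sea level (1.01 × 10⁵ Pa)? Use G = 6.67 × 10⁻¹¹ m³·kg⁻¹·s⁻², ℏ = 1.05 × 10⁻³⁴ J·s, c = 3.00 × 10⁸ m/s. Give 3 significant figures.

2.16 × 10⁻¹⁰⁹

Planck pressure: p_P = c⁷/(ℏG²) = 4.68 × 10¹¹³ Pa.
1.01 × 10⁵ / 4.68 × 10¹¹³ = 2.16 × 10⁻¹⁰⁹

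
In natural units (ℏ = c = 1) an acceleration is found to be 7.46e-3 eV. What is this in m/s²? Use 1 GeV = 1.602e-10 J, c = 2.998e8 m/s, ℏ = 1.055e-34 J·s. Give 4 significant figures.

Acceleration is [L]/[T]² = c·[E]/ℏ.
1 GeV → c/ℏ × (1 GeV in J) = 4.552e32 m/s².
Convert the energy scale: 7.46e-3 eV = 7.46e-12 GeV.
Result: 7.46e-12 × 4.552e32 = 3.396e21 m/s².

3.396e21 m/s²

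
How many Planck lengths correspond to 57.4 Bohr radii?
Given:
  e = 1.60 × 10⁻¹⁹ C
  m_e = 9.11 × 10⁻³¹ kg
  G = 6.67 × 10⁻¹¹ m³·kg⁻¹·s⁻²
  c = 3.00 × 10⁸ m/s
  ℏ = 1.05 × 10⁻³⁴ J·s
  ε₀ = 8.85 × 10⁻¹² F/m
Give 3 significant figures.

1.87 × 10²⁶

Bohr radius: a₀ = 4πε₀ℏ²/(m_e e²) = 5.26 × 10⁻¹¹ m
Planck length: ℓ_P = √(ℏG/c³) = 1.61 × 10⁻³⁵ m
57.4 × 5.26 × 10⁻¹¹ / 1.61 × 10⁻³⁵ = 1.87 × 10²⁶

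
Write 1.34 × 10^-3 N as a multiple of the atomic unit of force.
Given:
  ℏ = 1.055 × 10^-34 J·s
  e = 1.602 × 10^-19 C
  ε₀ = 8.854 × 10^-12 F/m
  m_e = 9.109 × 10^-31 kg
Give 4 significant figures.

1.630 × 10^4

atomic unit of force: F_au = E_h/a₀ = m_e²e⁶/((4πε₀)³ℏ⁴) = 8.220 × 10^-8 N.
1.34 × 10^-3 / 8.220 × 10^-8 = 1.630 × 10^4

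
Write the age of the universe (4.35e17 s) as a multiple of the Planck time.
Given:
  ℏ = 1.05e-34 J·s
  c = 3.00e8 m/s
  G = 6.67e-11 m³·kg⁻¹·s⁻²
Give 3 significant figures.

Planck time: t_P = √(ℏG/c⁵) = 5.37e-44 s.
4.35e17 / 5.37e-44 = 8.10e60

8.10e60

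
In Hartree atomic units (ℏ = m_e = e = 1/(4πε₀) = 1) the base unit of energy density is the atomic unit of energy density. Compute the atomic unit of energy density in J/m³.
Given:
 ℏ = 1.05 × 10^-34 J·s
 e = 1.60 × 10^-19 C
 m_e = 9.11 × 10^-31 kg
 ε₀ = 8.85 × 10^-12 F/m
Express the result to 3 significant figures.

3.01 × 10^13 J/m³

u_au = E_h/a₀³ = m_e⁴e¹⁰/((4πε₀)⁵ℏ⁸)
E_h = 4.38 × 10^-18 J
a₀ = 5.26 × 10^-11 m
E_h/a₀³ = 3.01 × 10^13 J/m³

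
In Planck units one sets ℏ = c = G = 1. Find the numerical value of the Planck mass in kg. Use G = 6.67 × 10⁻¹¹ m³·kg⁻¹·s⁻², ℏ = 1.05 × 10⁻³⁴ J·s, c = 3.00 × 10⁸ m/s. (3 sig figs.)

m_P = √(ℏc/G)
  = √(4.72 × 10⁻¹⁶)
  = 2.17 × 10⁻⁸ kg

2.17 × 10⁻⁸ kg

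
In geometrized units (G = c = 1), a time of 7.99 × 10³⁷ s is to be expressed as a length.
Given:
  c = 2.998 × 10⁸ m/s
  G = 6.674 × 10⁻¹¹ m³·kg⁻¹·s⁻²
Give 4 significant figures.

2.395 × 10⁴⁶ m

Time → length via c.
7.99 × 10³⁷ s × (c) = 2.395 × 10⁴⁶ m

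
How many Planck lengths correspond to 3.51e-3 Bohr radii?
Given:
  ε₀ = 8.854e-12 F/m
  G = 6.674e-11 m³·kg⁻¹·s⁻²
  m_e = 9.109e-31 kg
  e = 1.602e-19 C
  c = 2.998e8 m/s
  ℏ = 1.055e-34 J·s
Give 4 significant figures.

Bohr radius: a₀ = 4πε₀ℏ²/(m_e e²) = 5.297e-11 m
Planck length: ℓ_P = √(ℏG/c³) = 1.616e-35 m
3.51e-3 × 5.297e-11 / 1.616e-35 = 1.150e22

1.150e22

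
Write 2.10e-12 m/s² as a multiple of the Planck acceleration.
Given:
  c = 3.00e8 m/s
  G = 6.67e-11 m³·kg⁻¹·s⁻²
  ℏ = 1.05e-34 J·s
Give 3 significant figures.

3.76e-64

Planck acceleration: a_P = √(c⁷/(ℏG)) = 5.59e51 m/s².
2.10e-12 / 5.59e51 = 3.76e-64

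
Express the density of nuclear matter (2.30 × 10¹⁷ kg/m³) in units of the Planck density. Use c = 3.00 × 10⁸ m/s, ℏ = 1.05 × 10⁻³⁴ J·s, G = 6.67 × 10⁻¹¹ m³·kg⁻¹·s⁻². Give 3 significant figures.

Planck density: ρ_P = c⁵/(ℏG²) = 5.20 × 10⁹⁶ kg/m³.
2.30 × 10¹⁷ / 5.20 × 10⁹⁶ = 4.42 × 10⁻⁸⁰

4.42 × 10⁻⁸⁰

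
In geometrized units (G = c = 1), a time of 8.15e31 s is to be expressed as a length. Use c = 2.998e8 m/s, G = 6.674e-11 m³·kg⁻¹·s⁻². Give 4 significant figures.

Time → length via c.
8.15e31 s × (c) = 2.443e40 m

2.443e40 m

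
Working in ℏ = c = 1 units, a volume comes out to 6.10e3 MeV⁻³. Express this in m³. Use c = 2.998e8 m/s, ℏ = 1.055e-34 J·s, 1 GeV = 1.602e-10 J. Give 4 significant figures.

Volume is [L]³ = [E]⁻³·(ℏc)³.
1 GeV⁻³ → (ℏc)³ × (1 GeV in J)⁻³ = 7.696e-48 m³.
Convert the energy scale: 6.10e3 MeV⁻³ = 6.10e12 GeV⁻³.
Result: 6.10e12 × 7.696e-48 = 4.695e-35 m³.

4.695e-35 m³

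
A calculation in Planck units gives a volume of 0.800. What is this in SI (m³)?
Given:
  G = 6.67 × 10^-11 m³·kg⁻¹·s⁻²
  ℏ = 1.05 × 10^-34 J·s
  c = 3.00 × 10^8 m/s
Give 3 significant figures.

One Planck volume: V_P = (ℏG/c³)^(3/2) = 4.18 × 10^-105 m³.
0.800 × 4.18 × 10^-105 m³ = 3.34 × 10^-105 m³

3.34 × 10^-105 m³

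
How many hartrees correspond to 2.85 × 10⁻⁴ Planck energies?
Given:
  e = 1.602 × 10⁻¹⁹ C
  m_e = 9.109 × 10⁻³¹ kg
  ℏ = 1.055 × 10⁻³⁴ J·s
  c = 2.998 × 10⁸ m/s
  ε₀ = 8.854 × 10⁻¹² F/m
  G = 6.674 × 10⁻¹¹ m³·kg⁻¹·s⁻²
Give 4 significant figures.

1.281 × 10²³

Planck energy: E_P = √(ℏc⁵/G) = 1.957 × 10⁹ J
hartree: E_h = m_e e⁴/(4πε₀ℏ)² = 4.354 × 10⁻¹⁸ J
2.85 × 10⁻⁴ × 1.957 × 10⁹ / 4.354 × 10⁻¹⁸ = 1.281 × 10²³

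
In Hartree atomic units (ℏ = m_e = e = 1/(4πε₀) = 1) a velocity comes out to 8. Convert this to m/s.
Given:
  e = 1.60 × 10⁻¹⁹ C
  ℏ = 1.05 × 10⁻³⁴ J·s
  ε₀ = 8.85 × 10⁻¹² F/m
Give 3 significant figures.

One atomic unit of velocity: v_au = e²/(4πε₀ℏ) = 2.19 × 10⁶ m/s.
8 × 2.19 × 10⁶ m/s = 1.75 × 10⁷ m/s

1.75 × 10⁷ m/s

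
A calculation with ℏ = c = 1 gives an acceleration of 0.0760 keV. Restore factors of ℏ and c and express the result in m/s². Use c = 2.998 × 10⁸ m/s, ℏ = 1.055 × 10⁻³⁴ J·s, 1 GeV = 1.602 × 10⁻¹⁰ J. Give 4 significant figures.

Acceleration is [L]/[T]² = c·[E]/ℏ.
1 GeV → c/ℏ × (1 GeV in J) = 4.552 × 10³² m/s².
Convert the energy scale: 0.0760 keV = 7.60 × 10⁻⁸ GeV.
Result: 7.60 × 10⁻⁸ × 4.552 × 10³² = 3.460 × 10²⁵ m/s².

3.460 × 10²⁵ m/s²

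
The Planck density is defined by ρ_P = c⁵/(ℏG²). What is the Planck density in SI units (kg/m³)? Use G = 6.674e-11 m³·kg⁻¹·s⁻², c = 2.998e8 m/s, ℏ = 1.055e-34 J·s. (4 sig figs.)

5.154e96 kg/m³

ρ_P = c⁵/(ℏG²)
  = 2.422e42 / 4.699e-55
  = 5.154e96 kg/m³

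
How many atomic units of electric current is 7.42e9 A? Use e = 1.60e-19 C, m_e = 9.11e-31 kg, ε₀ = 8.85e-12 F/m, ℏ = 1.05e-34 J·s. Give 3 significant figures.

atomic unit of electric current: I_au = e E_h/ℏ = m_e e⁵/((4πε₀)²ℏ³) = 6.67e-3 A.
7.42e9 / 6.67e-3 = 1.11e12

1.11e12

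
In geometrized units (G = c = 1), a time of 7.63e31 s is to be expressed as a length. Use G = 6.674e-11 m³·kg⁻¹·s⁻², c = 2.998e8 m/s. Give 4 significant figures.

2.287e40 m

Time → length via c.
7.63e31 s × (c) = 2.287e40 m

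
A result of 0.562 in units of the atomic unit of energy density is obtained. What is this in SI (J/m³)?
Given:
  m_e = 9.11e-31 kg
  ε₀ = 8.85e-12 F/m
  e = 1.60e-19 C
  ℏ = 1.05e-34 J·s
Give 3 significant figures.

1.69e13 J/m³

One atomic unit of energy density: u_au = E_h/a₀³ = m_e⁴e¹⁰/((4πε₀)⁵ℏ⁸) = 3.01e13 J/m³.
0.562 × 3.01e13 J/m³ = 1.69e13 J/m³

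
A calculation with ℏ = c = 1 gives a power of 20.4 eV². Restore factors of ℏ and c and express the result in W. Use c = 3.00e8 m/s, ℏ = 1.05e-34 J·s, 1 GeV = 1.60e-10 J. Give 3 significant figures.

Power is [E]/[T] = [E]²/ℏ.
1 GeV² → 1/ℏ × (1 GeV in J)² = 2.44e14 W.
Convert the energy scale: 20.4 eV² = 2.04e-17 GeV².
Result: 2.04e-17 × 2.44e14 = 4.97e-3 W.

4.97e-3 W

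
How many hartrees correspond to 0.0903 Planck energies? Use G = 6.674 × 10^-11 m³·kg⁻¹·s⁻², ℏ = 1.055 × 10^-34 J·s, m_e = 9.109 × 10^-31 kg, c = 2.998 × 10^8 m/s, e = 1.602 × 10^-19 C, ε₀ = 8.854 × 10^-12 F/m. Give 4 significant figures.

4.058 × 10^25

Planck energy: E_P = √(ℏc⁵/G) = 1.957 × 10^9 J
hartree: E_h = m_e e⁴/(4πε₀ℏ)² = 4.354 × 10^-18 J
0.0903 × 1.957 × 10^9 / 4.354 × 10^-18 = 4.058 × 10^25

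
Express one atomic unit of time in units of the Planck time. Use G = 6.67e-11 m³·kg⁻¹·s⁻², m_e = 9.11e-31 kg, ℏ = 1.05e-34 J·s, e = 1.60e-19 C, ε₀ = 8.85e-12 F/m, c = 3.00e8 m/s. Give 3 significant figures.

4.47e26

atomic unit of time: τ_au = (4πε₀)²ℏ³/(m_e e⁴) = 2.40e-17 s
Planck time: t_P = √(ℏG/c⁵) = 5.37e-44 s
ratio = 2.40e-17 / 5.37e-44 = 4.47e26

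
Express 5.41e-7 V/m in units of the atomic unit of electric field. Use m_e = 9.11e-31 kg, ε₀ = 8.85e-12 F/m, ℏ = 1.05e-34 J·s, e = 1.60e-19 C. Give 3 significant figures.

atomic unit of electric field: E_au = E_h/(e a₀) = m_e²e⁵/((4πε₀)³ℏ⁴) = 5.20e11 V/m.
5.41e-7 / 5.20e11 = 1.04e-18

1.04e-18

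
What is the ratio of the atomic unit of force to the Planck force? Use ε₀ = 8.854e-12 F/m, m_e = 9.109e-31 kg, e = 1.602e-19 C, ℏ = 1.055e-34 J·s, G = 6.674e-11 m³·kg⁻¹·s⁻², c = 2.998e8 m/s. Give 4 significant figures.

6.791e-52

atomic unit of force: F_au = E_h/a₀ = m_e²e⁶/((4πε₀)³ℏ⁴) = 8.220e-8 N
Planck force: F_P = c⁴/G = 1.210e44 N
ratio = 8.220e-8 / 1.210e44 = 6.791e-52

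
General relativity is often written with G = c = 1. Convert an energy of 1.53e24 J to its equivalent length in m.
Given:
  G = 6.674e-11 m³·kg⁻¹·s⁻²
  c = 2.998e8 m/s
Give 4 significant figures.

Energy → length via G/c⁴.
1.53e24 J × (G/c⁴) = 1.264e-20 m

1.264e-20 m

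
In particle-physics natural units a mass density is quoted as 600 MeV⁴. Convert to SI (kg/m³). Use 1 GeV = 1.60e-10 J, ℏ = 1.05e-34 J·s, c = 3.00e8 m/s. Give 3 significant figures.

Mass density is [E]/(c²[L]³) = [E]⁴/(ℏ³c⁵).
1 GeV⁴ → 1/(ℏ³c⁵) × (1 GeV in J)⁴ = 2.33e20 kg/m³.
Convert the energy scale: 600 MeV⁴ = 6.00e-10 GeV⁴.
Result: 6.00e-10 × 2.33e20 = 1.40e11 kg/m³.

1.40e11 kg/m³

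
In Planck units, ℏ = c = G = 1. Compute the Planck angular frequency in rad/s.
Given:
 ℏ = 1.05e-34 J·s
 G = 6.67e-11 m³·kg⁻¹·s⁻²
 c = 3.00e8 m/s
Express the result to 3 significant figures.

From ℏ = c = G = 1 the angular frequency scale is ω_P = √(c⁵/(ℏG)).
  = √(3.47e86)
  = 1.86e43 rad/s

1.86e43 rad/s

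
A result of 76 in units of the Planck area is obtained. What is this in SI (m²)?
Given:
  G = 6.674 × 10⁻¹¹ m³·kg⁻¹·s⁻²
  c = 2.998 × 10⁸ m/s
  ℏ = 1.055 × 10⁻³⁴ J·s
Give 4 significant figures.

1.986 × 10⁻⁶⁸ m²

One Planck area: A_P = ℏG/c³ = 2.613 × 10⁻⁷⁰ m².
76 × 2.613 × 10⁻⁷⁰ m² = 1.986 × 10⁻⁶⁸ m²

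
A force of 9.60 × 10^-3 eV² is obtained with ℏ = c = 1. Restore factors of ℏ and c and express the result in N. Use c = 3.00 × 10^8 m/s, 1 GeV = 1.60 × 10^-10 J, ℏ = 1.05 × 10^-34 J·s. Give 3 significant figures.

Force is [E]/[L] = [E]²/(ℏc); restore (ℏc)⁻¹.
1 GeV² → 1/(ℏc) × (1 GeV in J)² = 8.13 × 10^5 N.
Convert the energy scale: 9.60 × 10^-3 eV² = 9.60 × 10^-21 GeV².
Result: 9.60 × 10^-21 × 8.13 × 10^5 = 7.80 × 10^-15 N.

7.80 × 10^-15 N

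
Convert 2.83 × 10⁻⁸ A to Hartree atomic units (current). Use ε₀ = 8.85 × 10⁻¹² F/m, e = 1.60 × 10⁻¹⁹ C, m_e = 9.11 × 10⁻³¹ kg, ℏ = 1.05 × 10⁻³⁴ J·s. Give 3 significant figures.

4.24 × 10⁻⁶

atomic unit of electric current: I_au = e E_h/ℏ = m_e e⁵/((4πε₀)²ℏ³) = 6.67 × 10⁻³ A.
2.83 × 10⁻⁸ / 6.67 × 10⁻³ = 4.24 × 10⁻⁶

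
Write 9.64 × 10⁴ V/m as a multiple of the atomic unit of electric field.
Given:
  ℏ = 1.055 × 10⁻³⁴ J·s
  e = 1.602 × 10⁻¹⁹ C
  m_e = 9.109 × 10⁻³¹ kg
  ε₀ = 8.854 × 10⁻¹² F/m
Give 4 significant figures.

atomic unit of electric field: E_au = E_h/(e a₀) = m_e²e⁵/((4πε₀)³ℏ⁴) = 5.131 × 10¹¹ V/m.
9.64 × 10⁴ / 5.131 × 10¹¹ = 1.879 × 10⁻⁷

1.879 × 10⁻⁷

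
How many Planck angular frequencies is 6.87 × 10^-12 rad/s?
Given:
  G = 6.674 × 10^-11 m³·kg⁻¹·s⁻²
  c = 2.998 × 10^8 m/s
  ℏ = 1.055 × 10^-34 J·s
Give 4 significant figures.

3.704 × 10^-55

Planck angular frequency: ω_P = √(c⁵/(ℏG)) = 1.855 × 10^43 rad/s.
6.87 × 10^-12 / 1.855 × 10^43 = 3.704 × 10^-55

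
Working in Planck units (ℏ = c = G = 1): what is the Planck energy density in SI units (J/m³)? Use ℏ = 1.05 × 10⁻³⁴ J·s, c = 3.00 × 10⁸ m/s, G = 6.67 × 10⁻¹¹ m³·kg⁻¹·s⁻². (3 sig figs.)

Dimensional analysis gives u_P = c⁷/(ℏG²).
  = 2.19 × 10⁵⁹ / 4.67 × 10⁻⁵⁵
  = 4.68 × 10¹¹³ J/m³

4.68 × 10¹¹³ J/m³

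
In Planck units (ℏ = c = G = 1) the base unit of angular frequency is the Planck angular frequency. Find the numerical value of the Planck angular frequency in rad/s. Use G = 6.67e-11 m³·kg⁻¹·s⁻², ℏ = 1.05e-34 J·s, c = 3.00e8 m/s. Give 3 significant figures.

ω_P = √(c⁵/(ℏG))
  = √(3.47e86)
  = 1.86e43 rad/s

1.86e43 rad/s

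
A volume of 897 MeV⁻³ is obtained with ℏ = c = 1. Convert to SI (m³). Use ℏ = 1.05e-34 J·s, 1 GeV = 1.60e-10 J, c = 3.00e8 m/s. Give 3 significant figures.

Volume is [L]³ = [E]⁻³·(ℏc)³.
1 GeV⁻³ → (ℏc)³ × (1 GeV in J)⁻³ = 7.63e-48 m³.
Convert the energy scale: 897 MeV⁻³ = 8.97e11 GeV⁻³.
Result: 8.97e11 × 7.63e-48 = 6.84e-36 m³.

6.84e-36 m³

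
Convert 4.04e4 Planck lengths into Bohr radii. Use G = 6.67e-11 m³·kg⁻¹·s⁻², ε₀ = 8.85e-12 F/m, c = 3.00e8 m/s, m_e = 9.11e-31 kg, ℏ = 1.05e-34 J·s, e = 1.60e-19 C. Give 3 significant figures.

Planck length: ℓ_P = √(ℏG/c³) = 1.61e-35 m
Bohr radius: a₀ = 4πε₀ℏ²/(m_e e²) = 5.26e-11 m
4.04e4 × 1.61e-35 / 5.26e-11 = 1.24e-20

1.24e-20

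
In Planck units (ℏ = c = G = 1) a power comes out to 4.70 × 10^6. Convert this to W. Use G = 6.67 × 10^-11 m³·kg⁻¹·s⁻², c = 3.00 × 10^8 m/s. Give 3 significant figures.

1.71 × 10^59 W

One Planck power: P_P = c⁵/G = 3.64 × 10^52 W.
4.70 × 10^6 × 3.64 × 10^52 W = 1.71 × 10^59 W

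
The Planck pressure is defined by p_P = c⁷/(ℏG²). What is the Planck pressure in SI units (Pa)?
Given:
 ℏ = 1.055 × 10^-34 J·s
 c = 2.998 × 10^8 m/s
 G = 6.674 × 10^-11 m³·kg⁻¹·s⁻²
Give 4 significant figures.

4.632 × 10^113 Pa

p_P = c⁷/(ℏG²)
  = 2.177 × 10^59 / 4.699 × 10^-55
  = 4.632 × 10^113 Pa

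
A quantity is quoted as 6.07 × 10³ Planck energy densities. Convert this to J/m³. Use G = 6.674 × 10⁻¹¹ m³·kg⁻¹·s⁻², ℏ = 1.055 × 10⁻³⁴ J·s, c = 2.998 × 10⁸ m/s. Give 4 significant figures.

One Planck energy density: u_P = c⁷/(ℏG²) = 4.632 × 10¹¹³ J/m³.
6.07 × 10³ × 4.632 × 10¹¹³ J/m³ = 2.812 × 10¹¹⁷ J/m³

2.812 × 10¹¹⁷ J/m³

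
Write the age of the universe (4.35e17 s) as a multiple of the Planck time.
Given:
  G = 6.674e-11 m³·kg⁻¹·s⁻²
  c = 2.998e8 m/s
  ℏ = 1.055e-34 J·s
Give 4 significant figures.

8.068e60

Planck time: t_P = √(ℏG/c⁵) = 5.392e-44 s.
4.35e17 / 5.392e-44 = 8.068e60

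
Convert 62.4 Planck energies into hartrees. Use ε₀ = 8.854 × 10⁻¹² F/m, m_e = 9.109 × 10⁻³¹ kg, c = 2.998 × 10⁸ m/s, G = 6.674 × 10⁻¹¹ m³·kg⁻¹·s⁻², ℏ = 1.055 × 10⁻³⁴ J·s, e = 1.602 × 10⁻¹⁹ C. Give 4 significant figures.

2.804 × 10²⁸

Planck energy: E_P = √(ℏc⁵/G) = 1.957 × 10⁹ J
hartree: E_h = m_e e⁴/(4πε₀ℏ)² = 4.354 × 10⁻¹⁸ J
62.4 × 1.957 × 10⁹ / 4.354 × 10⁻¹⁸ = 2.804 × 10²⁸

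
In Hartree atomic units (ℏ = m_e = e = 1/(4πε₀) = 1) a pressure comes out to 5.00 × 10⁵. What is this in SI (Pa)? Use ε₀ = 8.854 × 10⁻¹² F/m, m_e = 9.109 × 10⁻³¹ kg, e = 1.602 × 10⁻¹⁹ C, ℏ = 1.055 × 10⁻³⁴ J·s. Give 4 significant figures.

1.465 × 10¹⁹ Pa

One atomic unit of pressure: P_au = E_h/a₀³ = m_e⁴e¹⁰/((4πε₀)⁵ℏ⁸) = 2.929 × 10¹³ Pa.
5.00 × 10⁵ × 2.929 × 10¹³ Pa = 1.465 × 10¹⁹ Pa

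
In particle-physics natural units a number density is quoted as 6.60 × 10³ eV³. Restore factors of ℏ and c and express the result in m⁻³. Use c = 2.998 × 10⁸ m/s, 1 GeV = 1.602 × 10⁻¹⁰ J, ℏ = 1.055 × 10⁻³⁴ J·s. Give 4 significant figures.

8.576 × 10²³ m⁻³

Number density is [L]⁻³ = [E]³/(ℏc)³.
1 GeV³ → 1/(ℏc)³ × (1 GeV in J)³ = 1.299 × 10⁴⁷ m⁻³.
Convert the energy scale: 6.60 × 10³ eV³ = 6.60 × 10⁻²⁴ GeV³.
Result: 6.60 × 10⁻²⁴ × 1.299 × 10⁴⁷ = 8.576 × 10²³ m⁻³.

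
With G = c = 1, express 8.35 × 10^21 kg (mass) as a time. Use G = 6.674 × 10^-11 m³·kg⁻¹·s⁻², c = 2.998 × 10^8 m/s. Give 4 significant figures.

Mass → time via G/c³.
8.35 × 10^21 kg × (G/c³) = 2.068 × 10^-14 s

2.068 × 10^-14 s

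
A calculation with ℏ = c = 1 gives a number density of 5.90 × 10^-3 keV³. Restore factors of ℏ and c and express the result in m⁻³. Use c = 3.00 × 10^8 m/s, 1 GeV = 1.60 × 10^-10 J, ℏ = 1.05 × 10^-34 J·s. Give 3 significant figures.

Number density is [L]⁻³ = [E]³/(ℏc)³.
1 GeV³ → 1/(ℏc)³ × (1 GeV in J)³ = 1.31 × 10^47 m⁻³.
Convert the energy scale: 5.90 × 10^-3 keV³ = 5.90 × 10^-21 GeV³.
Result: 5.90 × 10^-21 × 1.31 × 10^47 = 7.73 × 10^26 m⁻³.

7.73 × 10^26 m⁻³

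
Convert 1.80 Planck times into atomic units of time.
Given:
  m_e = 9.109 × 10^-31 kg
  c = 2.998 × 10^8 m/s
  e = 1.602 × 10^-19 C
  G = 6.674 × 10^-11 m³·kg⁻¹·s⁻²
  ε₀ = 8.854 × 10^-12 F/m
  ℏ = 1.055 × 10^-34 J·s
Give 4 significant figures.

Planck time: t_P = √(ℏG/c⁵) = 5.392 × 10^-44 s
atomic unit of time: τ_au = (4πε₀)²ℏ³/(m_e e⁴) = 2.423 × 10^-17 s
1.80 × 5.392 × 10^-44 / 2.423 × 10^-17 = 4.006 × 10^-27

4.006 × 10^-27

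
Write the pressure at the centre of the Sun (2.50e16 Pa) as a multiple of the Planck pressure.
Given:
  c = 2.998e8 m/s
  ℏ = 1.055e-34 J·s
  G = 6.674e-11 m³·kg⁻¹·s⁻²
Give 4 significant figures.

5.397e-98

Planck pressure: p_P = c⁷/(ℏG²) = 4.632e113 Pa.
2.50e16 / 4.632e113 = 5.397e-98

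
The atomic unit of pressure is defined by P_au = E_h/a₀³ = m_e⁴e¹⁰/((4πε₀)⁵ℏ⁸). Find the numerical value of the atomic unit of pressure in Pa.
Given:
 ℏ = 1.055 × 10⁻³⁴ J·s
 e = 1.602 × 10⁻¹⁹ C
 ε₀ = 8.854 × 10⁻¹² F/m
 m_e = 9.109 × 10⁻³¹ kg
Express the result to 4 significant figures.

P_au = E_h/a₀³ = m_e⁴e¹⁰/((4πε₀)⁵ℏ⁸)
E_h = 4.354 × 10⁻¹⁸ J
a₀ = 5.297 × 10⁻¹¹ m
E_h/a₀³ = 2.929 × 10¹³ Pa

2.929 × 10¹³ Pa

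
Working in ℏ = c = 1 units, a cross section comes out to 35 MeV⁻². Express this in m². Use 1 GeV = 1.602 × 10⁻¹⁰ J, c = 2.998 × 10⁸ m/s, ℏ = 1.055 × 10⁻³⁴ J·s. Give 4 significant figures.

1.364 × 10⁻²⁴ m²

Area is [L]² = [E]⁻²·(ℏc)²; restore (ℏc)².
1 GeV⁻² → (ℏc)² × (1 GeV in J)⁻² = 3.898 × 10⁻³² m².
Convert the energy scale: 35 MeV⁻² = 3.50 × 10⁷ GeV⁻².
Result: 3.50 × 10⁷ × 3.898 × 10⁻³² = 1.364 × 10⁻²⁴ m².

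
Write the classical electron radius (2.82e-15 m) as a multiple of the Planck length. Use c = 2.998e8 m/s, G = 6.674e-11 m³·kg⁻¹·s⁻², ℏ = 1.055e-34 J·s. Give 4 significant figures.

Planck length: ℓ_P = √(ℏG/c³) = 1.616e-35 m.
2.82e-15 / 1.616e-35 = 1.745e20

1.745e20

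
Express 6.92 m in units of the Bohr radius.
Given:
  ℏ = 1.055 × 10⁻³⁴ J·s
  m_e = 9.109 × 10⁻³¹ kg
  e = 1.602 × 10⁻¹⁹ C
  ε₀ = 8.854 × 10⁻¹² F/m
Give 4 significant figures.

1.306 × 10¹¹

Bohr radius: a₀ = 4πε₀ℏ²/(m_e e²) = 5.297 × 10⁻¹¹ m.
6.92 / 5.297 × 10⁻¹¹ = 1.306 × 10¹¹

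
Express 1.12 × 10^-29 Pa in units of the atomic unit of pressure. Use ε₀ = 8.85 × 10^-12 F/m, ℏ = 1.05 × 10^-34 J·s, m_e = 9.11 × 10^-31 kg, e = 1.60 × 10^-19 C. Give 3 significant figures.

3.72 × 10^-43

atomic unit of pressure: P_au = E_h/a₀³ = m_e⁴e¹⁰/((4πε₀)⁵ℏ⁸) = 3.01 × 10^13 Pa.
1.12 × 10^-29 / 3.01 × 10^13 = 3.72 × 10^-43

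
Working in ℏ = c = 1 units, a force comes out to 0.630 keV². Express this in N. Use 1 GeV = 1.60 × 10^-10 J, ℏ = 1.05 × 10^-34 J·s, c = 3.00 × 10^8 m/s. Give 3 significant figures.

5.12 × 10^-7 N

Force is [E]/[L] = [E]²/(ℏc); restore (ℏc)⁻¹.
1 GeV² → 1/(ℏc) × (1 GeV in J)² = 8.13 × 10^5 N.
Convert the energy scale: 0.630 keV² = 6.30 × 10^-13 GeV².
Result: 6.30 × 10^-13 × 8.13 × 10^5 = 5.12 × 10^-7 N.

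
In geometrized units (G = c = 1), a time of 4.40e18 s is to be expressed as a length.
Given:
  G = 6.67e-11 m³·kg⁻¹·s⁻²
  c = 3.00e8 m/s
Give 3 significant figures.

1.32e27 m

Time → length via c.
4.40e18 s × (c) = 1.32e27 m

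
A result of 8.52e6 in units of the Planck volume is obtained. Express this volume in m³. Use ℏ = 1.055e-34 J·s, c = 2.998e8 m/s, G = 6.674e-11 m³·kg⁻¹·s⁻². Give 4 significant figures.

3.599e-98 m³

One Planck volume: V_P = (ℏG/c³)^(3/2) = 4.224e-105 m³.
8.52e6 × 4.224e-105 m³ = 3.599e-98 m³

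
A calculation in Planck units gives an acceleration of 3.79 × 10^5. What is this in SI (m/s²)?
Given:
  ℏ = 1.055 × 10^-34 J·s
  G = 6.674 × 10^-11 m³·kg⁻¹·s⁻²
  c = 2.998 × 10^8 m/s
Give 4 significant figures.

One Planck acceleration: a_P = √(c⁷/(ℏG)) = 5.560 × 10^51 m/s².
3.79 × 10^5 × 5.560 × 10^51 m/s² = 2.107 × 10^57 m/s²

2.107 × 10^57 m/s²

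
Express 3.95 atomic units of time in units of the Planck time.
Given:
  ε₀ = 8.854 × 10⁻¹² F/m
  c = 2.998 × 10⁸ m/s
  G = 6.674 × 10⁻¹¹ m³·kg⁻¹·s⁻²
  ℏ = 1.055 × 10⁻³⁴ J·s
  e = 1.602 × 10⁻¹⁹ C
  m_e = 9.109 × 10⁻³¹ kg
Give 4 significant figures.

atomic unit of time: τ_au = (4πε₀)²ℏ³/(m_e e⁴) = 2.423 × 10⁻¹⁷ s
Planck time: t_P = √(ℏG/c⁵) = 5.392 × 10⁻⁴⁴ s
3.95 × 2.423 × 10⁻¹⁷ / 5.392 × 10⁻⁴⁴ = 1.775 × 10²⁷

1.775 × 10²⁷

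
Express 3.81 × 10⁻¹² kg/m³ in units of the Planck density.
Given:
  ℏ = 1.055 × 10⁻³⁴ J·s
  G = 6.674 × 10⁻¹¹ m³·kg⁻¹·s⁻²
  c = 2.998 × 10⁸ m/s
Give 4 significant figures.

Planck density: ρ_P = c⁵/(ℏG²) = 5.154 × 10⁹⁶ kg/m³.
3.81 × 10⁻¹² / 5.154 × 10⁹⁶ = 7.393 × 10⁻¹⁰⁹

7.393 × 10⁻¹⁰⁹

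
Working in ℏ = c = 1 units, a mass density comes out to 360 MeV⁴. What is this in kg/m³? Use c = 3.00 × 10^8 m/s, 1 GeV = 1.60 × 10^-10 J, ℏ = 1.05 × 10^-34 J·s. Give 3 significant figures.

8.39 × 10^10 kg/m³

Mass density is [E]/(c²[L]³) = [E]⁴/(ℏ³c⁵).
1 GeV⁴ → 1/(ℏ³c⁵) × (1 GeV in J)⁴ = 2.33 × 10^20 kg/m³.
Convert the energy scale: 360 MeV⁴ = 3.60 × 10^-10 GeV⁴.
Result: 3.60 × 10^-10 × 2.33 × 10^20 = 8.39 × 10^10 kg/m³.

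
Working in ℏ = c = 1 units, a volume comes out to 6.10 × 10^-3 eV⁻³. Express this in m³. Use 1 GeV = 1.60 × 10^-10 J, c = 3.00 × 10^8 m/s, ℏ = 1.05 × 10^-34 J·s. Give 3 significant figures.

Volume is [L]³ = [E]⁻³·(ℏc)³.
1 GeV⁻³ → (ℏc)³ × (1 GeV in J)⁻³ = 7.63 × 10^-48 m³.
Convert the energy scale: 6.10 × 10^-3 eV⁻³ = 6.10 × 10^24 GeV⁻³.
Result: 6.10 × 10^24 × 7.63 × 10^-48 = 4.65 × 10^-23 m³.

4.65 × 10^-23 m³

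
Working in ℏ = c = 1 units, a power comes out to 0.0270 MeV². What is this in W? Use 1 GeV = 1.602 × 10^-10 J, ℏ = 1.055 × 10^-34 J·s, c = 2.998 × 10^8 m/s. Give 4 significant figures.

Power is [E]/[T] = [E]²/ℏ.
1 GeV² → 1/ℏ × (1 GeV in J)² = 2.433 × 10^14 W.
Convert the energy scale: 0.0270 MeV² = 2.70 × 10^-8 GeV².
Result: 2.70 × 10^-8 × 2.433 × 10^14 = 6.568 × 10^6 W.

6.568 × 10^6 W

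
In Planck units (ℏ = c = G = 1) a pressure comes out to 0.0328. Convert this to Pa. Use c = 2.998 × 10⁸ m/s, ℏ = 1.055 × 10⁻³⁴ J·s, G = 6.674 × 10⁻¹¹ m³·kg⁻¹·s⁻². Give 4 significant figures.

One Planck pressure: p_P = c⁷/(ℏG²) = 4.632 × 10¹¹³ Pa.
0.0328 × 4.632 × 10¹¹³ Pa = 1.519 × 10¹¹² Pa

1.519 × 10¹¹² Pa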